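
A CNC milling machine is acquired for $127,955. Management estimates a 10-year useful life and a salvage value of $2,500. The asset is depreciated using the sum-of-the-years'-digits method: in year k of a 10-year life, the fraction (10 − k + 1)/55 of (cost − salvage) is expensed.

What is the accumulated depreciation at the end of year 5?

$91,240

Depreciable base = $127,955 − $2,500 = $125,455.
Sum of the years' digits = 10+9+8+7+6+5+4+3+2+1 = 55.
Year 1: $125,455 × 10/55 = $22,810. Book value $105,145.
Year 2: $125,455 × 9/55 = $20,529. Book value $84,616.
Year 3: $125,455 × 8/55 = $18,248. Book value $66,368.
Year 4: $125,455 × 7/55 = $15,967. Book value $50,401.
Year 5: $125,455 × 6/55 = $13,686. Book value $36,715.
Accumulated through year 5 = $127,955 − $36,715 = $91,240.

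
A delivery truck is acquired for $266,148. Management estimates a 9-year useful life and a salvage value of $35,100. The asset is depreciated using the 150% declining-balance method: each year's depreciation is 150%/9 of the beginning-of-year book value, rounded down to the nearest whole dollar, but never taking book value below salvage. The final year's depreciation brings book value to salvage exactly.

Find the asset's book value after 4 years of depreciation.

Depreciable base = $266,148 − $35,100 = $231,048.
Year 1: ⌊$266,148 × 150%/9⌋ = $44,358. Book value $221,790.
Year 2: ⌊$221,790 × 150%/9⌋ = $36,965. Book value $184,825.
Year 3: ⌊$184,825 × 150%/9⌋ = $30,804. Book value $154,021.
Year 4: ⌊$154,021 × 150%/9⌋ = $25,670. Book value $128,351.

$128,351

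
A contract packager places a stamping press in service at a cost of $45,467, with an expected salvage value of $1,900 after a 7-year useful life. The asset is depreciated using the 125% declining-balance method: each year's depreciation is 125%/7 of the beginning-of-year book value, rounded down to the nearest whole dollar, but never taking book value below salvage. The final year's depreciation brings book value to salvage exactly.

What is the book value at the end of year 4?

Depreciable base = $45,467 − $1,900 = $43,567.
Year 1: ⌊$45,467 × 125%/7⌋ = $8,119. Book value $37,348.
Year 2: ⌊$37,348 × 125%/7⌋ = $6,669. Book value $30,679.
Year 3: ⌊$30,679 × 125%/7⌋ = $5,478. Book value $25,201.
Year 4: ⌊$25,201 × 125%/7⌋ = $4,500. Book value $20,701.

$20,701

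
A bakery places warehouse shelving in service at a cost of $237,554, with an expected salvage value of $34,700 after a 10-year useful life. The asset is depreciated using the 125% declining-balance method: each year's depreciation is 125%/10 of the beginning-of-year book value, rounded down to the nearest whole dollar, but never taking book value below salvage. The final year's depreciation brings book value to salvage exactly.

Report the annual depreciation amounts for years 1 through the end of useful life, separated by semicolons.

$29,694; $25,982; $22,734; $19,893; $17,406; $15,230; $13,326; $11,661; $10,203; $36,725

Depreciable base = $237,554 − $34,700 = $202,854.
Year 1: ⌊$237,554 × 125%/10⌋ = $29,694. Book value $207,860.
Year 2: ⌊$207,860 × 125%/10⌋ = $25,982. Book value $181,878.
Year 3: ⌊$181,878 × 125%/10⌋ = $22,734. Book value $159,144.
Year 4: ⌊$159,144 × 125%/10⌋ = $19,893. Book value $139,251.
Year 5: ⌊$139,251 × 125%/10⌋ = $17,406. Book value $121,845.
Year 6: ⌊$121,845 × 125%/10⌋ = $15,230. Book value $106,615.
Year 7: ⌊$106,615 × 125%/10⌋ = $13,326. Book value $93,289.
Year 8: ⌊$93,289 × 125%/10⌋ = $11,661. Book value $81,628.
Year 9: ⌊$81,628 × 125%/10⌋ = $10,203. Book value $71,425.
Year 10 (final): $71,425 − $34,700 = $36,725. Book value $34,700.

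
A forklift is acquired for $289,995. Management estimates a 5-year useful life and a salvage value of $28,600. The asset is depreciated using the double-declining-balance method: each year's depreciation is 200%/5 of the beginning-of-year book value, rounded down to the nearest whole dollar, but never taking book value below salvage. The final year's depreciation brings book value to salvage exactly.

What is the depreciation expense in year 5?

$8,984

Depreciable base = $289,995 − $28,600 = $261,395.
Year 1: ⌊$289,995 × 200%/5⌋ = $115,998. Book value $173,997.
Year 2: ⌊$173,997 × 200%/5⌋ = $69,598. Book value $104,399.
Year 3: ⌊$104,399 × 200%/5⌋ = $41,759. Book value $62,640.
Year 4: ⌊$62,640 × 200%/5⌋ = $25,056. Book value $37,584.
Year 5 (final): $37,584 − $28,600 = $8,984. Book value $28,600.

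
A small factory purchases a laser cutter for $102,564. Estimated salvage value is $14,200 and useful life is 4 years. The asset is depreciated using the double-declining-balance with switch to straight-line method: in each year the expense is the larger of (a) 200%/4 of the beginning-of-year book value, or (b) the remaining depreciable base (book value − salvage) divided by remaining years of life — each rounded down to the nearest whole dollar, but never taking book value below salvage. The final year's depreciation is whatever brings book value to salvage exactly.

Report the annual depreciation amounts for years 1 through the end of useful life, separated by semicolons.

$51,282; $25,641; $11,441; $0

Depreciable base = $102,564 − $14,200 = $88,364.
Year 1: DB = ⌊$102,564 × 200%/4⌋ = $51,282; SL = ⌊$88,364/4⌋ = $22,091 → take DB $51,282. Book value $51,282.
Year 2: DB = ⌊$51,282 × 200%/4⌋ = $25,641; SL = ⌊$37,082/3⌋ = $12,360 → take DB $25,641. Book value $25,641.
Year 3: DB = ⌊$25,641 × 200%/4⌋ = $12,820; SL = ⌊$11,441/2⌋ = $5,720 → take DB $12,820, capped at $11,441. Book value $14,200.
Year 4 (final): $14,200 − $14,200 = $0. Book value $14,200.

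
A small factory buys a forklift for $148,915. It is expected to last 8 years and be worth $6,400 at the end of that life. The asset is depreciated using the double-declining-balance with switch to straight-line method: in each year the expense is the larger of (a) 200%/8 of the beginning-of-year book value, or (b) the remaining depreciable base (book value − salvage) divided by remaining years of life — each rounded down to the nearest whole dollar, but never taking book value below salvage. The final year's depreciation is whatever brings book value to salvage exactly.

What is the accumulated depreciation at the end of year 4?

$101,796

Depreciable base = $148,915 − $6,400 = $142,515.
Year 1: DB = ⌊$148,915 × 200%/8⌋ = $37,228; SL = ⌊$142,515/8⌋ = $17,814 → take DB $37,228. Book value $111,687.
Year 2: DB = ⌊$111,687 × 200%/8⌋ = $27,921; SL = ⌊$105,287/7⌋ = $15,041 → take DB $27,921. Book value $83,766.
Year 3: DB = ⌊$83,766 × 200%/8⌋ = $20,941; SL = ⌊$77,366/6⌋ = $12,894 → take DB $20,941. Book value $62,825.
Year 4: DB = ⌊$62,825 × 200%/8⌋ = $15,706; SL = ⌊$56,425/5⌋ = $11,285 → take DB $15,706. Book value $47,119.
Accumulated through year 4 = $148,915 − $47,119 = $101,796.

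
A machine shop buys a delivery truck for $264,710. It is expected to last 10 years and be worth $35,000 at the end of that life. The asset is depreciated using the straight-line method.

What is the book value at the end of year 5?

$149,855

Depreciable base = $264,710 − $35,000 = $229,710.
Annual expense = $229,710 / 10 = $22,971.
End of year 1: book value $241,739.
End of year 2: book value $218,768.
End of year 3: book value $195,797.
End of year 4: book value $172,826.
End of year 5: book value $149,855.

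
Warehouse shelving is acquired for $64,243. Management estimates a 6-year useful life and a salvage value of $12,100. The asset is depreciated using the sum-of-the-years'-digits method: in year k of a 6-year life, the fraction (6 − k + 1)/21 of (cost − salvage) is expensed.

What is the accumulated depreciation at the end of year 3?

Depreciable base = $64,243 − $12,100 = $52,143.
Sum of the years' digits = 6+5+4+3+2+1 = 21.
Year 1: $52,143 × 6/21 = $14,898. Book value $49,345.
Year 2: $52,143 × 5/21 = $12,415. Book value $36,930.
Year 3: $52,143 × 4/21 = $9,932. Book value $26,998.
Accumulated through year 3 = $64,243 − $26,998 = $37,245.

$37,245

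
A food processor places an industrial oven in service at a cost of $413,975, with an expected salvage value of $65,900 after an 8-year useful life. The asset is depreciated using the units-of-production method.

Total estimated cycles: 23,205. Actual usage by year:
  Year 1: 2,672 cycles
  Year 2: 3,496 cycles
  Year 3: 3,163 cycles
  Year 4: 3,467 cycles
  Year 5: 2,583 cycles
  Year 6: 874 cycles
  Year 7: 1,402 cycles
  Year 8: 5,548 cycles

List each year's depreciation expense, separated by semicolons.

Depreciable base = $413,975 − $65,900 = $348,075.
Rate = $348,075 / 23,205 cycles = $15 per cycle.
Year 1: 2,672 × $15 = $40,080. Book value $373,895.
Year 2: 3,496 × $15 = $52,440. Book value $321,455.
Year 3: 3,163 × $15 = $47,445. Book value $274,010.
Year 4: 3,467 × $15 = $52,005. Book value $222,005.
Year 5: 2,583 × $15 = $38,745. Book value $183,260.
Year 6: 874 × $15 = $13,110. Book value $170,150.
Year 7: 1,402 × $15 = $21,030. Book value $149,120.
Year 8: 5,548 × $15 = $83,220. Book value $65,900.

$40,080; $52,440; $47,445; $52,005; $38,745; $13,110; $21,030; $83,220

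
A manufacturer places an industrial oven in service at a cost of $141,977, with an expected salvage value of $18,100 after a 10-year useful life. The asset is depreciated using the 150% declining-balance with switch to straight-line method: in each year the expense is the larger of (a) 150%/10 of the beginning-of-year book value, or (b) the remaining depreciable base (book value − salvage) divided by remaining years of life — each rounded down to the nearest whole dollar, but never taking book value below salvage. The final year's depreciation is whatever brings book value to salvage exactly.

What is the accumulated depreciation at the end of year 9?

Depreciable base = $141,977 − $18,100 = $123,877.
Year 1: DB = ⌊$141,977 × 150%/10⌋ = $21,296; SL = ⌊$123,877/10⌋ = $12,387 → take DB $21,296. Book value $120,681.
Year 2: DB = ⌊$120,681 × 150%/10⌋ = $18,102; SL = ⌊$102,581/9⌋ = $11,397 → take DB $18,102. Book value $102,579.
Year 3: DB = ⌊$102,579 × 150%/10⌋ = $15,386; SL = ⌊$84,479/8⌋ = $10,559 → take DB $15,386. Book value $87,193.
Year 4: DB = ⌊$87,193 × 150%/10⌋ = $13,078; SL = ⌊$69,093/7⌋ = $9,870 → take DB $13,078. Book value $74,115.
Year 5: DB = ⌊$74,115 × 150%/10⌋ = $11,117; SL = ⌊$56,015/6⌋ = $9,335 → take DB $11,117. Book value $62,998.
Year 6: DB = ⌊$62,998 × 150%/10⌋ = $9,449; SL = ⌊$44,898/5⌋ = $8,979 → take DB $9,449. Book value $53,549.
Year 7: DB = ⌊$53,549 × 150%/10⌋ = $8,032; SL = ⌊$35,449/4⌋ = $8,862 → take SL $8,862. Book value $44,687.
Year 8: DB = ⌊$44,687 × 150%/10⌋ = $6,703; SL = ⌊$26,587/3⌋ = $8,862 → take SL $8,862. Book value $35,825.
Year 9: DB = ⌊$35,825 × 150%/10⌋ = $5,373; SL = ⌊$17,725/2⌋ = $8,862 → take SL $8,862. Book value $26,963.
Accumulated through year 9 = $141,977 − $26,963 = $115,014.

$115,014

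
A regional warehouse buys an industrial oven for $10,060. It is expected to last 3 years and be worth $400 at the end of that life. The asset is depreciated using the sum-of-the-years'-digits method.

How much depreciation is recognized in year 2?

$3,220

Depreciable base = $10,060 − $400 = $9,660.
Sum of the years' digits = 3+2+1 = 6.
Year 1: $9,660 × 3/6 = $4,830. Book value $5,230.
Year 2: $9,660 × 2/6 = $3,220. Book value $2,010.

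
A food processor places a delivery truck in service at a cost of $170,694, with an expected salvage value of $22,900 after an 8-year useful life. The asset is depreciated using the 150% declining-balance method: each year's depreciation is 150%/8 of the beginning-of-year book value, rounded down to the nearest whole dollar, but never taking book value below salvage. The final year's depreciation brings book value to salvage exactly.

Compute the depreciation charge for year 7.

Depreciable base = $170,694 − $22,900 = $147,794.
Year 1: ⌊$170,694 × 150%/8⌋ = $32,005. Book value $138,689.
Year 2: ⌊$138,689 × 150%/8⌋ = $26,004. Book value $112,685.
Year 3: ⌊$112,685 × 150%/8⌋ = $21,128. Book value $91,557.
Year 4: ⌊$91,557 × 150%/8⌋ = $17,166. Book value $74,391.
Year 5: ⌊$74,391 × 150%/8⌋ = $13,948. Book value $60,443.
Year 6: ⌊$60,443 × 150%/8⌋ = $11,333. Book value $49,110.
Year 7: ⌊$49,110 × 150%/8⌋ = $9,208. Book value $39,902.

$9,208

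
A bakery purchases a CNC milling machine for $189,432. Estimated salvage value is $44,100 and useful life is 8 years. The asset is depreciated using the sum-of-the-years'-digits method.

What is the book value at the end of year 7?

Depreciable base = $189,432 − $44,100 = $145,332.
Sum of the years' digits = 8+7+6+5+4+3+2+1 = 36.
Year 1: $145,332 × 8/36 = $32,296. Book value $157,136.
Year 2: $145,332 × 7/36 = $28,259. Book value $128,877.
Year 3: $145,332 × 6/36 = $24,222. Book value $104,655.
Year 4: $145,332 × 5/36 = $20,185. Book value $84,470.
Year 5: $145,332 × 4/36 = $16,148. Book value $68,322.
Year 6: $145,332 × 3/36 = $12,111. Book value $56,211.
Year 7: $145,332 × 2/36 = $8,074. Book value $48,137.

$48,137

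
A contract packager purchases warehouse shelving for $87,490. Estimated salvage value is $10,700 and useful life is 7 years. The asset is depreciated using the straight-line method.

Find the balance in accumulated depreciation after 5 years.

$54,850

Depreciable base = $87,490 − $10,700 = $76,790.
Annual expense = $76,790 / 7 = $10,970.
End of year 1: book value $76,520.
End of year 2: book value $65,550.
End of year 3: book value $54,580.
End of year 4: book value $43,610.
End of year 5: book value $32,640.
Accumulated through year 5 = $87,490 − $32,640 = $54,850.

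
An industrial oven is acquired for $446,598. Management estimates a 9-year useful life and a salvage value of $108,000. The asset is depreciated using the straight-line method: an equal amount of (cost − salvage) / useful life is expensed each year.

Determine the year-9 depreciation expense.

Depreciable base = $446,598 − $108,000 = $338,598.
Annual expense = $338,598 / 9 = $37,622.

$37,622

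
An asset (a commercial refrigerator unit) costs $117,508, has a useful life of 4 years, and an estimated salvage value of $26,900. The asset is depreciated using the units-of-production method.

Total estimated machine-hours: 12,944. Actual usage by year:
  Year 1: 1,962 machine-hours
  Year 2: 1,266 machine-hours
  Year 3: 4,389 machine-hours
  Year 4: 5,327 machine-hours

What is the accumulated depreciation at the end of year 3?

$53,319

Depreciable base = $117,508 − $26,900 = $90,608.
Rate = $90,608 / 12,944 machine-hours = $7 per machine-hour.
Year 1: 1,962 × $7 = $13,734. Book value $103,774.
Year 2: 1,266 × $7 = $8,862. Book value $94,912.
Year 3: 4,389 × $7 = $30,723. Book value $64,189.
Accumulated through year 3 = $117,508 − $64,189 = $53,319.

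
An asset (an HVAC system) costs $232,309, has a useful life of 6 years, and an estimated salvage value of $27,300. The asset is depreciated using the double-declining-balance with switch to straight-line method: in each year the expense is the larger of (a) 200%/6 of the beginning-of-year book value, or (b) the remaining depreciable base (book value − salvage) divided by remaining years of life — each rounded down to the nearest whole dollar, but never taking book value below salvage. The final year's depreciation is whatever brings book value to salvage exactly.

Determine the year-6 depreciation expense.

Depreciable base = $232,309 − $27,300 = $205,009.
Year 1: DB = ⌊$232,309 × 200%/6⌋ = $77,436; SL = ⌊$205,009/6⌋ = $34,168 → take DB $77,436. Book value $154,873.
Year 2: DB = ⌊$154,873 × 200%/6⌋ = $51,624; SL = ⌊$127,573/5⌋ = $25,514 → take DB $51,624. Book value $103,249.
Year 3: DB = ⌊$103,249 × 200%/6⌋ = $34,416; SL = ⌊$75,949/4⌋ = $18,987 → take DB $34,416. Book value $68,833.
Year 4: DB = ⌊$68,833 × 200%/6⌋ = $22,944; SL = ⌊$41,533/3⌋ = $13,844 → take DB $22,944. Book value $45,889.
Year 5: DB = ⌊$45,889 × 200%/6⌋ = $15,296; SL = ⌊$18,589/2⌋ = $9,294 → take DB $15,296. Book value $30,593.
Year 6 (final): $30,593 − $27,300 = $3,293. Book value $27,300.

$3,293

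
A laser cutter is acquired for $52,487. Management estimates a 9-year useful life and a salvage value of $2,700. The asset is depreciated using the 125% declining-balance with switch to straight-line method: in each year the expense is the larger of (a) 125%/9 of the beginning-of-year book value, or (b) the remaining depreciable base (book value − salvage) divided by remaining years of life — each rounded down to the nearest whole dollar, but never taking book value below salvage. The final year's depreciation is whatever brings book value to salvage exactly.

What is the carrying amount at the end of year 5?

Depreciable base = $52,487 − $2,700 = $49,787.
Year 1: DB = ⌊$52,487 × 125%/9⌋ = $7,289; SL = ⌊$49,787/9⌋ = $5,531 → take DB $7,289. Book value $45,198.
Year 2: DB = ⌊$45,198 × 125%/9⌋ = $6,277; SL = ⌊$42,498/8⌋ = $5,312 → take DB $6,277. Book value $38,921.
Year 3: DB = ⌊$38,921 × 125%/9⌋ = $5,405; SL = ⌊$36,221/7⌋ = $5,174 → take DB $5,405. Book value $33,516.
Year 4: DB = ⌊$33,516 × 125%/9⌋ = $4,655; SL = ⌊$30,816/6⌋ = $5,136 → take SL $5,136. Book value $28,380.
Year 5: DB = ⌊$28,380 × 125%/9⌋ = $3,941; SL = ⌊$25,680/5⌋ = $5,136 → take SL $5,136. Book value $23,244.

$23,244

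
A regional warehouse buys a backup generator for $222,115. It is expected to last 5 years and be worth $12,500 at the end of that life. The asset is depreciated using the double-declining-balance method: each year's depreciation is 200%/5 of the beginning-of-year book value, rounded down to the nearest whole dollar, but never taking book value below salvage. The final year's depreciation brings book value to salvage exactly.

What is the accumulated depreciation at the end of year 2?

$142,153

Depreciable base = $222,115 − $12,500 = $209,615.
Year 1: ⌊$222,115 × 200%/5⌋ = $88,846. Book value $133,269.
Year 2: ⌊$133,269 × 200%/5⌋ = $53,307. Book value $79,962.
Accumulated through year 2 = $222,115 − $79,962 = $142,153.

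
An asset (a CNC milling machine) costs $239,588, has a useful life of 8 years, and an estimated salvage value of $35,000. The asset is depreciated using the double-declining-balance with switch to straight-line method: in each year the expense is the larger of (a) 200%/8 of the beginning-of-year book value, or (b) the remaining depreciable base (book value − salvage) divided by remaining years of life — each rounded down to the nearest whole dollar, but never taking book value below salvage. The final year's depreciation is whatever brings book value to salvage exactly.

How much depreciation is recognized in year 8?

$0

Depreciable base = $239,588 − $35,000 = $204,588.
Year 1: DB = ⌊$239,588 × 200%/8⌋ = $59,897; SL = ⌊$204,588/8⌋ = $25,573 → take DB $59,897. Book value $179,691.
Year 2: DB = ⌊$179,691 × 200%/8⌋ = $44,922; SL = ⌊$144,691/7⌋ = $20,670 → take DB $44,922. Book value $134,769.
Year 3: DB = ⌊$134,769 × 200%/8⌋ = $33,692; SL = ⌊$99,769/6⌋ = $16,628 → take DB $33,692. Book value $101,077.
Year 4: DB = ⌊$101,077 × 200%/8⌋ = $25,269; SL = ⌊$66,077/5⌋ = $13,215 → take DB $25,269. Book value $75,808.
Year 5: DB = ⌊$75,808 × 200%/8⌋ = $18,952; SL = ⌊$40,808/4⌋ = $10,202 → take DB $18,952. Book value $56,856.
Year 6: DB = ⌊$56,856 × 200%/8⌋ = $14,214; SL = ⌊$21,856/3⌋ = $7,285 → take DB $14,214. Book value $42,642.
Year 7: DB = ⌊$42,642 × 200%/8⌋ = $10,660; SL = ⌊$7,642/2⌋ = $3,821 → take DB $10,660, capped at $7,642. Book value $35,000.
Year 8 (final): $35,000 − $35,000 = $0. Book value $35,000.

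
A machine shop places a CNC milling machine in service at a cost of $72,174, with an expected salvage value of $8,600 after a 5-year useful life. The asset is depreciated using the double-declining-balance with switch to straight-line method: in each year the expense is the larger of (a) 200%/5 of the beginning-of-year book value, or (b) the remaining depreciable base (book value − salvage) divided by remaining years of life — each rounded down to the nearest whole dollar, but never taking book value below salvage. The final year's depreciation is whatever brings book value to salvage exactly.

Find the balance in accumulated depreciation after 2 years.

Depreciable base = $72,174 − $8,600 = $63,574.
Year 1: DB = ⌊$72,174 × 200%/5⌋ = $28,869; SL = ⌊$63,574/5⌋ = $12,714 → take DB $28,869. Book value $43,305.
Year 2: DB = ⌊$43,305 × 200%/5⌋ = $17,322; SL = ⌊$34,705/4⌋ = $8,676 → take DB $17,322. Book value $25,983.
Accumulated through year 2 = $72,174 − $25,983 = $46,191.

$46,191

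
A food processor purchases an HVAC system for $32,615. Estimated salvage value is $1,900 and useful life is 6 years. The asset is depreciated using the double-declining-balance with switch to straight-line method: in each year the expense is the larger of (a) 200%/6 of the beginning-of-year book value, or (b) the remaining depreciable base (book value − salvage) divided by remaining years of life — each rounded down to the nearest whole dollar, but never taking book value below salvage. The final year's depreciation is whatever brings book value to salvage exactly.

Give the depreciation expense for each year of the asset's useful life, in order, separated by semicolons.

$10,871; $7,248; $4,832; $3,221; $2,271; $2,272

Depreciable base = $32,615 − $1,900 = $30,715.
Year 1: DB = ⌊$32,615 × 200%/6⌋ = $10,871; SL = ⌊$30,715/6⌋ = $5,119 → take DB $10,871. Book value $21,744.
Year 2: DB = ⌊$21,744 × 200%/6⌋ = $7,248; SL = ⌊$19,844/5⌋ = $3,968 → take DB $7,248. Book value $14,496.
Year 3: DB = ⌊$14,496 × 200%/6⌋ = $4,832; SL = ⌊$12,596/4⌋ = $3,149 → take DB $4,832. Book value $9,664.
Year 4: DB = ⌊$9,664 × 200%/6⌋ = $3,221; SL = ⌊$7,764/3⌋ = $2,588 → take DB $3,221. Book value $6,443.
Year 5: DB = ⌊$6,443 × 200%/6⌋ = $2,147; SL = ⌊$4,543/2⌋ = $2,271 → take SL $2,271. Book value $4,172.
Year 6 (final): $4,172 − $1,900 = $2,272. Book value $1,900.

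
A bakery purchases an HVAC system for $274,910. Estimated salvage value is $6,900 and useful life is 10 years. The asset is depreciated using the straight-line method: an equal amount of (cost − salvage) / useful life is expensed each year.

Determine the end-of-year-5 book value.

$140,905

Depreciable base = $274,910 − $6,900 = $268,010.
Annual expense = $268,010 / 10 = $26,801.
End of year 1: book value $248,109.
End of year 2: book value $221,308.
End of year 3: book value $194,507.
End of year 4: book value $167,706.
End of year 5: book value $140,905.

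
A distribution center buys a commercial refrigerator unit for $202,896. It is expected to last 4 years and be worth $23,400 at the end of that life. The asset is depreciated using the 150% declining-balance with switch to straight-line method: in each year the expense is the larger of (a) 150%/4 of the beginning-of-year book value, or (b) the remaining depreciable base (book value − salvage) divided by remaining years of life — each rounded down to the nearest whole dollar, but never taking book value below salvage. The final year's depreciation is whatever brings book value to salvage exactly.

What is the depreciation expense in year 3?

$29,721

Depreciable base = $202,896 − $23,400 = $179,496.
Year 1: DB = ⌊$202,896 × 150%/4⌋ = $76,086; SL = ⌊$179,496/4⌋ = $44,874 → take DB $76,086. Book value $126,810.
Year 2: DB = ⌊$126,810 × 150%/4⌋ = $47,553; SL = ⌊$103,410/3⌋ = $34,470 → take DB $47,553. Book value $79,257.
Year 3: DB = ⌊$79,257 × 150%/4⌋ = $29,721; SL = ⌊$55,857/2⌋ = $27,928 → take DB $29,721. Book value $49,536.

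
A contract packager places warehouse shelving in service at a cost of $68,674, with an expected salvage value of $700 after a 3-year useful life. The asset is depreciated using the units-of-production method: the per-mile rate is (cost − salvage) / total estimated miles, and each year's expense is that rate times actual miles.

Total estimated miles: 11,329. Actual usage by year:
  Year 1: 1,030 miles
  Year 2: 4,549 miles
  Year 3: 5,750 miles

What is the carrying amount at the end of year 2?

Depreciable base = $68,674 − $700 = $67,974.
Rate = $67,974 / 11,329 miles = $6 per mile.
Year 1: 1,030 × $6 = $6,180. Book value $62,494.
Year 2: 4,549 × $6 = $27,294. Book value $35,200.

$35,200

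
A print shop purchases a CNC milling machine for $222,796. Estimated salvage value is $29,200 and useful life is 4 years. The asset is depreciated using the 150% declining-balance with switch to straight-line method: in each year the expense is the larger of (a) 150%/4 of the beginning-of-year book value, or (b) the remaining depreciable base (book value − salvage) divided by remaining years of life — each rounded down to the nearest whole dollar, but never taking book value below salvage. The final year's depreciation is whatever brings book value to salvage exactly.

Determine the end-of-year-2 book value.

Depreciable base = $222,796 − $29,200 = $193,596.
Year 1: DB = ⌊$222,796 × 150%/4⌋ = $83,548; SL = ⌊$193,596/4⌋ = $48,399 → take DB $83,548. Book value $139,248.
Year 2: DB = ⌊$139,248 × 150%/4⌋ = $52,218; SL = ⌊$110,048/3⌋ = $36,682 → take DB $52,218. Book value $87,030.

$87,030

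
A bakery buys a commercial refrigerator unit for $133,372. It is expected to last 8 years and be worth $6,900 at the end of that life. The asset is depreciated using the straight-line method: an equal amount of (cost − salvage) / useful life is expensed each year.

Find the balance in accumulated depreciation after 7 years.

$110,663

Depreciable base = $133,372 − $6,900 = $126,472.
Annual expense = $126,472 / 8 = $15,809.
End of year 1: book value $117,563.
End of year 2: book value $101,754.
End of year 3: book value $85,945.
End of year 4: book value $70,136.
End of year 5: book value $54,327.
End of year 6: book value $38,518.
End of year 7: book value $22,709.
Accumulated through year 7 = $133,372 − $22,709 = $110,663.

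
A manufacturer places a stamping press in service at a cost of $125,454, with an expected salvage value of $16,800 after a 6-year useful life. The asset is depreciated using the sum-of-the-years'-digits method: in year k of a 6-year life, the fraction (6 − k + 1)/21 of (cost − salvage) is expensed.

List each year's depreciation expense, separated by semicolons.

$31,044; $25,870; $20,696; $15,522; $10,348; $5,174

Depreciable base = $125,454 − $16,800 = $108,654.
Sum of the years' digits = 6+5+4+3+2+1 = 21.
Year 1: $108,654 × 6/21 = $31,044. Book value $94,410.
Year 2: $108,654 × 5/21 = $25,870. Book value $68,540.
Year 3: $108,654 × 4/21 = $20,696. Book value $47,844.
Year 4: $108,654 × 3/21 = $15,522. Book value $32,322.
Year 5: $108,654 × 2/21 = $10,348. Book value $21,974.
Year 6: $108,654 × 1/21 = $5,174. Book value $16,800.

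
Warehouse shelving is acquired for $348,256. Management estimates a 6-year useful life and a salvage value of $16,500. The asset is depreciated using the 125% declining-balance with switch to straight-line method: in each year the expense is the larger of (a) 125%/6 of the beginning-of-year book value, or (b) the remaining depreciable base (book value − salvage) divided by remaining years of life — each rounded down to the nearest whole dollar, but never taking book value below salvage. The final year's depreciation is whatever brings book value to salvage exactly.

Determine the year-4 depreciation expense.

Depreciable base = $348,256 − $16,500 = $331,756.
Year 1: DB = ⌊$348,256 × 125%/6⌋ = $72,553; SL = ⌊$331,756/6⌋ = $55,292 → take DB $72,553. Book value $275,703.
Year 2: DB = ⌊$275,703 × 125%/6⌋ = $57,438; SL = ⌊$259,203/5⌋ = $51,840 → take DB $57,438. Book value $218,265.
Year 3: DB = ⌊$218,265 × 125%/6⌋ = $45,471; SL = ⌊$201,765/4⌋ = $50,441 → take SL $50,441. Book value $167,824.
Year 4: DB = ⌊$167,824 × 125%/6⌋ = $34,963; SL = ⌊$151,324/3⌋ = $50,441 → take SL $50,441. Book value $117,383.

$50,441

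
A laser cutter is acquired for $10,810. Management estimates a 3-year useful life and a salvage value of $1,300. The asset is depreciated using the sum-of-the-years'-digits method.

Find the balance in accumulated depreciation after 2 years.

Depreciable base = $10,810 − $1,300 = $9,510.
Sum of the years' digits = 3+2+1 = 6.
Year 1: $9,510 × 3/6 = $4,755. Book value $6,055.
Year 2: $9,510 × 2/6 = $3,170. Book value $2,885.
Accumulated through year 2 = $10,810 − $2,885 = $7,925.

$7,925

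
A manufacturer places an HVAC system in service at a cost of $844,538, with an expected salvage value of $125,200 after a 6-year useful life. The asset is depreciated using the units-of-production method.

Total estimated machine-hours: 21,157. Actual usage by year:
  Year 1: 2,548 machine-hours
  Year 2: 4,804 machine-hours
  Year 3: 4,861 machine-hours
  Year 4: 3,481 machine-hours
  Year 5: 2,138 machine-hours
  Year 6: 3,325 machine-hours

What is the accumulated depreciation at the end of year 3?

Depreciable base = $844,538 − $125,200 = $719,338.
Rate = $719,338 / 21,157 machine-hours = $34 per machine-hour.
Year 1: 2,548 × $34 = $86,632. Book value $757,906.
Year 2: 4,804 × $34 = $163,336. Book value $594,570.
Year 3: 4,861 × $34 = $165,274. Book value $429,296.
Accumulated through year 3 = $844,538 − $429,296 = $415,242.

$415,242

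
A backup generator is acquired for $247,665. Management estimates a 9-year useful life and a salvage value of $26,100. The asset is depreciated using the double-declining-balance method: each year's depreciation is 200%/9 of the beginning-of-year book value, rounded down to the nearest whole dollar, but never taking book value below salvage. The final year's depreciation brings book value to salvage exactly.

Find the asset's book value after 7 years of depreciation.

$42,645

Depreciable base = $247,665 − $26,100 = $221,565.
Year 1: ⌊$247,665 × 200%/9⌋ = $55,036. Book value $192,629.
Year 2: ⌊$192,629 × 200%/9⌋ = $42,806. Book value $149,823.
Year 3: ⌊$149,823 × 200%/9⌋ = $33,294. Book value $116,529.
Year 4: ⌊$116,529 × 200%/9⌋ = $25,895. Book value $90,634.
Year 5: ⌊$90,634 × 200%/9⌋ = $20,140. Book value $70,494.
Year 6: ⌊$70,494 × 200%/9⌋ = $15,665. Book value $54,829.
Year 7: ⌊$54,829 × 200%/9⌋ = $12,184. Book value $42,645.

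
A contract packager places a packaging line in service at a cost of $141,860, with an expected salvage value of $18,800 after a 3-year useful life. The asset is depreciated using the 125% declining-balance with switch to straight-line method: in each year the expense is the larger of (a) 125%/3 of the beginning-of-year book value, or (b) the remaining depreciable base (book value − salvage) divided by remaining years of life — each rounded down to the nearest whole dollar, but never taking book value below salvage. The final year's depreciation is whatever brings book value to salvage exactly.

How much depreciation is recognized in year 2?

$34,480

Depreciable base = $141,860 − $18,800 = $123,060.
Year 1: DB = ⌊$141,860 × 125%/3⌋ = $59,108; SL = ⌊$123,060/3⌋ = $41,020 → take DB $59,108. Book value $82,752.
Year 2: DB = ⌊$82,752 × 125%/3⌋ = $34,480; SL = ⌊$63,952/2⌋ = $31,976 → take DB $34,480. Book value $48,272.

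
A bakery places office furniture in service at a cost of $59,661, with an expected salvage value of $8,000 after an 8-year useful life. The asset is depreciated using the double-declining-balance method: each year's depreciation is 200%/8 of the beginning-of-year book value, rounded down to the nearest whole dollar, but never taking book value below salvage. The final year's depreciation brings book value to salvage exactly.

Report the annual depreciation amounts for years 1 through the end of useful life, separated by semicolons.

$14,915; $11,186; $8,390; $6,292; $4,719; $3,539; $2,620; $0

Depreciable base = $59,661 − $8,000 = $51,661.
Year 1: ⌊$59,661 × 200%/8⌋ = $14,915. Book value $44,746.
Year 2: ⌊$44,746 × 200%/8⌋ = $11,186. Book value $33,560.
Year 3: ⌊$33,560 × 200%/8⌋ = $8,390. Book value $25,170.
Year 4: ⌊$25,170 × 200%/8⌋ = $6,292. Book value $18,878.
Year 5: ⌊$18,878 × 200%/8⌋ = $4,719. Book value $14,159.
Year 6: ⌊$14,159 × 200%/8⌋ = $3,539. Book value $10,620.
Year 7: ⌊$10,620 × 200%/8⌋ = $2,655, capped at $2,620. Book value $8,000.
Year 8 (final): $8,000 − $8,000 = $0. Book value $8,000.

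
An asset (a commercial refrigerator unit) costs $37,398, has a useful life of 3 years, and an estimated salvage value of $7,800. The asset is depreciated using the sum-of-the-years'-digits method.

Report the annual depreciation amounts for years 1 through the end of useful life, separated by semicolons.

$14,799; $9,866; $4,933

Depreciable base = $37,398 − $7,800 = $29,598.
Sum of the years' digits = 3+2+1 = 6.
Year 1: $29,598 × 3/6 = $14,799. Book value $22,599.
Year 2: $29,598 × 2/6 = $9,866. Book value $12,733.
Year 3: $29,598 × 1/6 = $4,933. Book value $7,800.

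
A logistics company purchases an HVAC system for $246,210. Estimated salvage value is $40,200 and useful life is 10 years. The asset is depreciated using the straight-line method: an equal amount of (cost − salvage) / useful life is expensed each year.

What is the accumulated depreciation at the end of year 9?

$185,409

Depreciable base = $246,210 − $40,200 = $206,010.
Annual expense = $206,010 / 10 = $20,601.
End of year 1: book value $225,609.
End of year 2: book value $205,008.
End of year 3: book value $184,407.
End of year 4: book value $163,806.
End of year 5: book value $143,205.
End of year 6: book value $122,604.
End of year 7: book value $102,003.
End of year 8: book value $81,402.
End of year 9: book value $60,801.
Accumulated through year 9 = $246,210 − $60,801 = $185,409.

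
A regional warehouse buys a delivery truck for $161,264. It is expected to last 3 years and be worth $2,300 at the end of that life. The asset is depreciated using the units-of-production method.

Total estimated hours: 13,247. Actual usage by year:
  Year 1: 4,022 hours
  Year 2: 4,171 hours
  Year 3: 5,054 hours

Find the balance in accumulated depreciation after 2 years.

Depreciable base = $161,264 − $2,300 = $158,964.
Rate = $158,964 / 13,247 hours = $12 per hour.
Year 1: 4,022 × $12 = $48,264. Book value $113,000.
Year 2: 4,171 × $12 = $50,052. Book value $62,948.
Accumulated through year 2 = $161,264 − $62,948 = $98,316.

$98,316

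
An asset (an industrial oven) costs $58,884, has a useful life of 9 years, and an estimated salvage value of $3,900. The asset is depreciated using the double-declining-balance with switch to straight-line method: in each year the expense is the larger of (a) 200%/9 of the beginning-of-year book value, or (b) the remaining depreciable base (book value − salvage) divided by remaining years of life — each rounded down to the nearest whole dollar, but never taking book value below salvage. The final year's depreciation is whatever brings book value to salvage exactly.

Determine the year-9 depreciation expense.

$3,046

Depreciable base = $58,884 − $3,900 = $54,984.
Year 1: DB = ⌊$58,884 × 200%/9⌋ = $13,085; SL = ⌊$54,984/9⌋ = $6,109 → take DB $13,085. Book value $45,799.
Year 2: DB = ⌊$45,799 × 200%/9⌋ = $10,177; SL = ⌊$41,899/8⌋ = $5,237 → take DB $10,177. Book value $35,622.
Year 3: DB = ⌊$35,622 × 200%/9⌋ = $7,916; SL = ⌊$31,722/7⌋ = $4,531 → take DB $7,916. Book value $27,706.
Year 4: DB = ⌊$27,706 × 200%/9⌋ = $6,156; SL = ⌊$23,806/6⌋ = $3,967 → take DB $6,156. Book value $21,550.
Year 5: DB = ⌊$21,550 × 200%/9⌋ = $4,788; SL = ⌊$17,650/5⌋ = $3,530 → take DB $4,788. Book value $16,762.
Year 6: DB = ⌊$16,762 × 200%/9⌋ = $3,724; SL = ⌊$12,862/4⌋ = $3,215 → take DB $3,724. Book value $13,038.
Year 7: DB = ⌊$13,038 × 200%/9⌋ = $2,897; SL = ⌊$9,138/3⌋ = $3,046 → take SL $3,046. Book value $9,992.
Year 8: DB = ⌊$9,992 × 200%/9⌋ = $2,220; SL = ⌊$6,092/2⌋ = $3,046 → take SL $3,046. Book value $6,946.
Year 9 (final): $6,946 − $3,900 = $3,046. Book value $3,900.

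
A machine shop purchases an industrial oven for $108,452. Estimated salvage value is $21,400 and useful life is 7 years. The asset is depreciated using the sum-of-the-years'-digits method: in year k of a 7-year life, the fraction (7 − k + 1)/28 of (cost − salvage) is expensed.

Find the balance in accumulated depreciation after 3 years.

Depreciable base = $108,452 − $21,400 = $87,052.
Sum of the years' digits = 7+6+5+4+3+2+1 = 28.
Year 1: $87,052 × 7/28 = $21,763. Book value $86,689.
Year 2: $87,052 × 6/28 = $18,654. Book value $68,035.
Year 3: $87,052 × 5/28 = $15,545. Book value $52,490.
Accumulated through year 3 = $108,452 − $52,490 = $55,962.

$55,962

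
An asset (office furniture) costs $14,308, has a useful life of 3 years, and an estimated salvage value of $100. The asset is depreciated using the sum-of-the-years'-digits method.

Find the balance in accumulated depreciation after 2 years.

Depreciable base = $14,308 − $100 = $14,208.
Sum of the years' digits = 3+2+1 = 6.
Year 1: $14,208 × 3/6 = $7,104. Book value $7,204.
Year 2: $14,208 × 2/6 = $4,736. Book value $2,468.
Accumulated through year 2 = $14,308 − $2,468 = $11,840.

$11,840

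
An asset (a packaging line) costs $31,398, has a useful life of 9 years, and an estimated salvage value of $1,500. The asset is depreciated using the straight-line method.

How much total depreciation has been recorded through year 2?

Depreciable base = $31,398 − $1,500 = $29,898.
Annual expense = $29,898 / 9 = $3,322.
End of year 1: book value $28,076.
End of year 2: book value $24,754.
Accumulated through year 2 = $31,398 − $24,754 = $6,644.

$6,644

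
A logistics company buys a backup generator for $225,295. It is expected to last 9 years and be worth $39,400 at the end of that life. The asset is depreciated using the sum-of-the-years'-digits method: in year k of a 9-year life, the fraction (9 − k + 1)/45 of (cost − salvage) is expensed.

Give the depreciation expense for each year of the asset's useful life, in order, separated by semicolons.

Depreciable base = $225,295 − $39,400 = $185,895.
Sum of the years' digits = 9+8+7+6+5+4+3+2+1 = 45.
Year 1: $185,895 × 9/45 = $37,179. Book value $188,116.
Year 2: $185,895 × 8/45 = $33,048. Book value $155,068.
Year 3: $185,895 × 7/45 = $28,917. Book value $126,151.
Year 4: $185,895 × 6/45 = $24,786. Book value $101,365.
Year 5: $185,895 × 5/45 = $20,655. Book value $80,710.
Year 6: $185,895 × 4/45 = $16,524. Book value $64,186.
Year 7: $185,895 × 3/45 = $12,393. Book value $51,793.
Year 8: $185,895 × 2/45 = $8,262. Book value $43,531.
Year 9: $185,895 × 1/45 = $4,131. Book value $39,400.

$37,179; $33,048; $28,917; $24,786; $20,655; $16,524; $12,393; $8,262; $4,131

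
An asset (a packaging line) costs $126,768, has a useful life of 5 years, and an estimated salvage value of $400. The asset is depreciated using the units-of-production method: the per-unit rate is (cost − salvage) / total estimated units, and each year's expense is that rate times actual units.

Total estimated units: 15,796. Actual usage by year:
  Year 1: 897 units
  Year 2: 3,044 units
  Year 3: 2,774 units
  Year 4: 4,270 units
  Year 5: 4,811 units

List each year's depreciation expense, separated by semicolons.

Depreciable base = $126,768 − $400 = $126,368.
Rate = $126,368 / 15,796 units = $8 per unit.
Year 1: 897 × $8 = $7,176. Book value $119,592.
Year 2: 3,044 × $8 = $24,352. Book value $95,240.
Year 3: 2,774 × $8 = $22,192. Book value $73,048.
Year 4: 4,270 × $8 = $34,160. Book value $38,888.
Year 5: 4,811 × $8 = $38,488. Book value $400.

$7,176; $24,352; $22,192; $34,160; $38,488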